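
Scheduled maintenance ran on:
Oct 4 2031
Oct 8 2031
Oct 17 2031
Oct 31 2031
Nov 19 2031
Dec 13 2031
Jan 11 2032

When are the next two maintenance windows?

Feb 14 2032, Mar 24 2032

Gaps: 4, 9, 14, 19, 24, 29 days — each gap is 5 larger than the previous one.
Next gap: 34 days. Jan 11 2032 + 34 days = Feb 14 2032.
Next gap: 39 days. Feb 14 2032 + 39 days = Mar 24 2032.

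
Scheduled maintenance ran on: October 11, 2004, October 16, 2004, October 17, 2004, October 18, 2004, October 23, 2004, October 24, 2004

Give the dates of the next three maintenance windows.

The gap pattern 5, 1, 1, 5, 1 repeats every 3 events.
These are the Mondays, Saturdays and Sundays of each week.
The following Monday is October 25, 2004.
The following Saturday is October 30, 2004.
Next Sunday: October 31, 2004.

October 25, 2004; October 30, 2004; October 31, 2004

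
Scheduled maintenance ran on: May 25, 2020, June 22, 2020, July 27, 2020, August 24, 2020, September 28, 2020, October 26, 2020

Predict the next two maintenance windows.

November 23, 2020; December 28, 2020

All dates are Mondays, 28, 35, 28, 35, 28 days apart.
Specifically, the 4th Monday of each month.
4th Monday of November 2020: November 23, 2020.
4th Monday of December 2020: December 28, 2020.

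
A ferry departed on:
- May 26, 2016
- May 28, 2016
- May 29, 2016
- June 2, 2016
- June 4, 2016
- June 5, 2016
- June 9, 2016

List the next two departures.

June 11, 2016; June 12, 2016

Gaps: 2, 1, 4, 2, 1, 4 days — not constant, but cyclic with period 3.
The events fall on every Thursday, Saturday and Sunday.
Next Saturday: June 11, 2016.
Next Sunday: June 12, 2016.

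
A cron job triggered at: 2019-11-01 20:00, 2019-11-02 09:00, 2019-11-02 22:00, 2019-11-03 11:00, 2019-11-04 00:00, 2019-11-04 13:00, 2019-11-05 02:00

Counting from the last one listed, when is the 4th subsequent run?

2019-11-07 06:00

The interval is a steady 13 hours (13, 13, 13, 13, 13, 13).
2019-11-05 02:00 + 13 h = 2019-11-05 15:00.
2019-11-05 15:00 + 13 h = 2019-11-06 04:00.
2019-11-06 04:00 + 13 h = 2019-11-06 17:00.
2019-11-06 17:00 + 13 h = 2019-11-07 06:00.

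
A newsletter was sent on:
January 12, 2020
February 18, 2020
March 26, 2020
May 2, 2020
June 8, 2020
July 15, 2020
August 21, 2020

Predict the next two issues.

September 27, 2020; November 3, 2020

Every event comes 37 days after the last (37, 37, 37, 37, 37, 37).
August 21, 2020 + 37 days = September 27, 2020.
September 27, 2020 + 37 days = November 3, 2020.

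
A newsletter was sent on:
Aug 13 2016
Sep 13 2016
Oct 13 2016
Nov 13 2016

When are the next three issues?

Dec 13 2016, Jan 13 2017, Feb 13 2017

Each date is the 13th; the gaps (31, 30, 31) track the month lengths.
The rule is the 13th of each month.
December 2016: Dec 13 2016.
January 2017: Jan 13 2017.
Next: February 2017 → Feb 13 2017.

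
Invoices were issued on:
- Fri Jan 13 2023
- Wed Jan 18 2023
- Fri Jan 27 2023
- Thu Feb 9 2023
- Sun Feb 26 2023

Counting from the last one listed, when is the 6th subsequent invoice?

Thu Aug 31 2023

The spacing grows by 4 each time: 5, 9, 13, 17 days.
Next gap: 21 days. Sun Feb 26 2023 + 21 days = Sun Mar 19 2023.
Next gap: 25 days. Sun Mar 19 2023 + 25 days = Thu Apr 13 2023.
Next gap: 29 days. Thu Apr 13 2023 + 29 days = Fri May 12 2023.
Next gap: 33 days. Fri May 12 2023 + 33 days = Wed Jun 14 2023.
Next gap: 37 days. Wed Jun 14 2023 + 37 days = Fri Jul 21 2023.
Next gap: 41 days. Fri Jul 21 2023 + 41 days = Thu Aug 31 2023.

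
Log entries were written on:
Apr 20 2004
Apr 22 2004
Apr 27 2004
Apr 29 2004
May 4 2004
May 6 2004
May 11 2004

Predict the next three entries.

May 13 2004, May 18 2004, May 20 2004

Every event lands on a Tuesday or Thursday (gaps cycle 2, 5, 2, 5, 2, 5).
So the schedule is: every Tuesday and Thursday.
Next Thursday: May 13 2004.
The following Tuesday is May 18 2004.
Next Thursday: May 20 2004.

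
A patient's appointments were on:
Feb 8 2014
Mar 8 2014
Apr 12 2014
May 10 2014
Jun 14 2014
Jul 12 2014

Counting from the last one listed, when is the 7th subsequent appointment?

These are Saturdays at 28- or 35-day spacing (28, 35, 28, 35, 28).
The pattern: 2nd Saturday of the month.
August 2014 — 2nd Saturday is Aug 9 2014.
September 2014 — 2nd Saturday is Sep 13 2014.
2nd Saturday of October 2014: Oct 11 2014.
November 2014 — 2nd Saturday is Nov 8 2014.
December 2014 — 2nd Saturday is Dec 13 2014.
2nd Saturday of January 2015: Jan 10 2015.
February 2015 — 2nd Saturday is Feb 14 2015.

Feb 14 2015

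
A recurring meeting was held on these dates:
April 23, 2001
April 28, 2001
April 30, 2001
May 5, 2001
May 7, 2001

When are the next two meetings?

May 12, 2001; May 14, 2001

Gaps: 5, 2, 5, 2 days — not constant, but cyclic with period 2.
The events fall on every Monday and Saturday.
The following Saturday is May 12, 2001.
The following Monday is May 14, 2001.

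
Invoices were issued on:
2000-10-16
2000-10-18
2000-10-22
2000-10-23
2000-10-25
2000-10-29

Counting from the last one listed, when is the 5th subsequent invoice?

The gap pattern 2, 4, 1, 2, 4 repeats every 3 events.
These are the Mondays, Wednesdays and Sundays of each week.
The following Monday is 2000-10-30.
Next Wednesday: 2000-11-01.
Next Sunday: 2000-11-05.
The following Monday is 2000-11-06.
Next Wednesday: 2000-11-08.

2000-11-08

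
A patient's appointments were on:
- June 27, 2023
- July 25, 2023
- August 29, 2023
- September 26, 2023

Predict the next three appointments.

October 31, 2023; November 28, 2023; December 26, 2023

These are Tuesdays with 28, 35, 28-day gaps.
Each is the final Tuesday of its month — August 29, 2023 is past the 28th, so '4th Tuesday' doesn't fit.
Last Tuesday of October 2023: October 31, 2023.
Last Tuesday of November 2023: November 28, 2023.
December 2023 ends with Tuesday December 26, 2023.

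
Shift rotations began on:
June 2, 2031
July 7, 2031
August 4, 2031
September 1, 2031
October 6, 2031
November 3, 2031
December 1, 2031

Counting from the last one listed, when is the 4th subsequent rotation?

April 5, 2032

These are Mondays at 28- or 35-day spacing (35, 28, 28, 35, 28, 28).
The pattern: 1st Monday of the month.
January 2032 — 1st Monday is January 5, 2032.
1st Monday of February 2032: February 2, 2032.
1st Monday of March 2032: March 1, 2032.
1st Monday of April 2032: April 5, 2032.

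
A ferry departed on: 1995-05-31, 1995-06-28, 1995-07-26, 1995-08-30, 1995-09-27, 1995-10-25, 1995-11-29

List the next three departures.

1995-12-27, 1996-01-31, 1996-02-28

These are Wednesdays with 28, 28, 35, 28, 28, 35-day gaps.
Each is the final Wednesday of its month — 1995-05-31 is past the 28th, so '4th Wednesday' doesn't fit.
December 1995 ends with Wednesday 1995-12-27.
Last Wednesday of January 1996: 1996-01-31.
February 1996 ends with Wednesday 1996-02-28.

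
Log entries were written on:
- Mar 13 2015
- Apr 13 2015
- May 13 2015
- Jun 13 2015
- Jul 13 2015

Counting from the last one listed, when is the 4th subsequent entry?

Each date is the 13th; the gaps (31, 30, 31, 30) track the month lengths.
The rule is the 13th of each month.
Next: August 2015 → Aug 13 2015.
September 2015: Sep 13 2015.
October 2015: Oct 13 2015.
November 2015: Nov 13 2015.

Nov 13 2015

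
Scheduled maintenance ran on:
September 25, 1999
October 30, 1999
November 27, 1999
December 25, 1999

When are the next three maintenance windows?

January 29, 2000; February 26, 2000; March 25, 2000

These are Saturdays with 35, 28, 28-day gaps.
Each is the final Saturday of its month — October 30, 1999 is past the 28th, so '4th Saturday' doesn't fit.
January 2000 ends with Saturday January 29, 2000.
Last Saturday of February 2000: February 26, 2000.
March 2000 ends with Saturday March 25, 2000.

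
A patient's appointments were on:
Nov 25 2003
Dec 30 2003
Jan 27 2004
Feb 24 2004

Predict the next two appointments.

These are Tuesdays with 35, 28, 28-day gaps.
Each is the final Tuesday of its month — Dec 30 2003 is past the 28th, so '4th Tuesday' doesn't fit.
March 2004 ends with Tuesday Mar 30 2004.
April 2004 ends with Tuesday Apr 27 2004.

Mar 30 2004, Apr 27 2004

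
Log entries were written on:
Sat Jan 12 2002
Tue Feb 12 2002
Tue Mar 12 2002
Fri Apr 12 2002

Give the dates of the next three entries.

Gaps: 31, 28, 31 days — not constant. Every event is on the 12th of the month.
Pattern: the 12th of each month.
Next: May 2002 → Sun May 12 2002.
June 2002: Wed Jun 12 2002.
July 2002: Fri Jul 12 2002.

Sun May 12 2002, Wed Jun 12 2002, Fri Jul 12 2002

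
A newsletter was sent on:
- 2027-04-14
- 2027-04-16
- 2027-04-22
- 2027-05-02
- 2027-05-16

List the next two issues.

Gaps: 2, 6, 10, 14 days — each gap is 4 larger than the previous one.
Next gap: 18 days. 2027-05-16 + 18 days = 2027-06-03.
Next gap: 22 days. 2027-06-03 + 22 days = 2027-06-25.

2027-06-03, 2027-06-25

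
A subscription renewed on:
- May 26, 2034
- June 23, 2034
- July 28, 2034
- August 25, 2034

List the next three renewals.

These are Fridays at 28- or 35-day spacing (28, 35, 28).
The pattern: 4th Friday of the month.
September 2034 — 4th Friday is September 22, 2034.
October 2034 — 4th Friday is October 27, 2034.
4th Friday of November 2034: November 24, 2034.

September 22, 2034; October 27, 2034; November 24, 2034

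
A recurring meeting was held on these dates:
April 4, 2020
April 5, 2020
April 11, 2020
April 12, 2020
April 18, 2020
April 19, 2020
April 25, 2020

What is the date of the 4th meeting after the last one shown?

Gaps: 1, 6, 1, 6, 1, 6 days — not constant, but cyclic with period 2.
The events fall on every Saturday and Sunday.
The following Sunday is April 26, 2020.
The following Saturday is May 2, 2020.
Next Sunday: May 3, 2020.
The following Saturday is May 9, 2020.

May 9, 2020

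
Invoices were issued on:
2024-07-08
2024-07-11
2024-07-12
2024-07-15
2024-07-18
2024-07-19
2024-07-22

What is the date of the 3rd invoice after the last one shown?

2024-07-29

The gap pattern 3, 1, 3, 3, 1, 3 repeats every 3 events.
These are the Mondays, Thursdays and Fridays of each week.
Next Thursday: 2024-07-25.
The following Friday is 2024-07-26.
Next Monday: 2024-07-29.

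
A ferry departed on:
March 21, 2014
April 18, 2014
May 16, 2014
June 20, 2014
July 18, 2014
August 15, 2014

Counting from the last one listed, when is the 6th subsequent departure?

February 20, 2015

These are Fridays at 28- or 35-day spacing (28, 28, 35, 28, 28).
The pattern: 3rd Friday of the month.
September 2014 — 3rd Friday is September 19, 2014.
3rd Friday of October 2014: October 17, 2014.
November 2014 — 3rd Friday is November 21, 2014.
December 2014 — 3rd Friday is December 19, 2014.
January 2015 — 3rd Friday is January 16, 2015.
February 2015 — 3rd Friday is February 20, 2015.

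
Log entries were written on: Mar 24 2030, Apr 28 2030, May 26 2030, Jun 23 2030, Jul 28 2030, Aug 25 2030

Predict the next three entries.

Sep 22 2030, Oct 27 2030, Nov 24 2030

These are Sundays at 28- or 35-day spacing (35, 28, 28, 35, 28).
The pattern: 4th Sunday of the month.
4th Sunday of September 2030: Sep 22 2030.
4th Sunday of October 2030: Oct 27 2030.
November 2030 — 4th Sunday is Nov 24 2030.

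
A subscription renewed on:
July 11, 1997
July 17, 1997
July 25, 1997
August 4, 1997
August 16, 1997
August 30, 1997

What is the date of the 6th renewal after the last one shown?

Gaps: 6, 8, 10, 12, 14 days — each gap is 2 larger than the previous one.
Next gap: 16 days. August 30, 1997 + 16 days = September 15, 1997.
Next gap: 18 days. September 15, 1997 + 18 days = October 3, 1997.
Next gap: 20 days. October 3, 1997 + 20 days = October 23, 1997.
Next gap: 22 days. October 23, 1997 + 22 days = November 14, 1997.
Next gap: 24 days. November 14, 1997 + 24 days = December 8, 1997.
Next gap: 26 days. December 8, 1997 + 26 days = January 3, 1998.

January 3, 1998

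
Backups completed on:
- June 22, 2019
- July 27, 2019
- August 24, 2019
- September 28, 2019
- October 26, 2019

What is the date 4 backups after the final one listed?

February 22, 2020

All dates are Saturdays, 35, 28, 35, 28 days apart.
Specifically, the 4th Saturday of each month.
November 2019 — 4th Saturday is November 23, 2019.
December 2019 — 4th Saturday is December 28, 2019.
4th Saturday of January 2020: January 25, 2020.
February 2020 — 4th Saturday is February 22, 2020.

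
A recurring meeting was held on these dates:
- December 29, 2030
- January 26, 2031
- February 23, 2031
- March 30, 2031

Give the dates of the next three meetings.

April 27, 2031; May 25, 2031; June 29, 2031

All Sundays; the gaps (28, 28, 35) vary with month length.
This is the last Sunday of each month.
Last Sunday of April 2031: April 27, 2031.
May 2031 ends with Sunday May 25, 2031.
June 2031 ends with Sunday June 29, 2031.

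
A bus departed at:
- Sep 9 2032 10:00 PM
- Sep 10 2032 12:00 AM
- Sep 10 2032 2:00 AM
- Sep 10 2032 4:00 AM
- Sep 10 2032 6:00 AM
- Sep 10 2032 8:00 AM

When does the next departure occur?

Spacing: 2, 2, 2, 2, 2 h — constant 2 h.
Sep 10 2032 8:00 AM + 2 h = Sep 10 2032 10:00 AM.

Sep 10 2032 10:00 AM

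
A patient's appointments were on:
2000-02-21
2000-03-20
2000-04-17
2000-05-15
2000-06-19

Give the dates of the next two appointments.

2000-07-17, 2000-08-21

These are Mondays at 28- or 35-day spacing (28, 28, 28, 35).
The pattern: 3rd Monday of the month.
3rd Monday of July 2000: 2000-07-17.
3rd Monday of August 2000: 2000-08-21.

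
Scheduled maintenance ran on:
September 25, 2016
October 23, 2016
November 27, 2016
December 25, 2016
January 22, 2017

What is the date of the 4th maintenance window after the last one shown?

May 28, 2017

Gaps: 28, 35, 28, 28 days — a mix of 28 and 35. Every date is a Sunday.
Each is the 4th Sunday of its month.
4th Sunday of February 2017: February 26, 2017.
March 2017 — 4th Sunday is March 26, 2017.
April 2017 — 4th Sunday is April 23, 2017.
May 2017 — 4th Sunday is May 28, 2017.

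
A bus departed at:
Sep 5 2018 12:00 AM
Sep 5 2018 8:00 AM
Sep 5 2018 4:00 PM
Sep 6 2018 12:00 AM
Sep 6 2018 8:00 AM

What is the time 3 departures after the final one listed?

Sep 7 2018 8:00 AM

The interval is a steady 8 hours (8, 8, 8, 8).
Sep 6 2018 8:00 AM + 8 h = Sep 6 2018 4:00 PM.
Sep 6 2018 4:00 PM + 8 h = Sep 7 2018 12:00 AM.
Sep 7 2018 12:00 AM + 8 h = Sep 7 2018 8:00 AM.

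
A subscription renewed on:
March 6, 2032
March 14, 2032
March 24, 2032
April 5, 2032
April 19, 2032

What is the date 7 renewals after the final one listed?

Gaps: 8, 10, 12, 14 days — each gap is 2 larger than the previous one.
Next gap: 16 days. April 19, 2032 + 16 days = May 5, 2032.
Next gap: 18 days. May 5, 2032 + 18 days = May 23, 2032.
Next gap: 20 days. May 23, 2032 + 20 days = June 12, 2032.
Next gap: 22 days. June 12, 2032 + 22 days = July 4, 2032.
Next gap: 24 days. July 4, 2032 + 24 days = July 28, 2032.
Next gap: 26 days. July 28, 2032 + 26 days = August 23, 2032.
Next gap: 28 days. August 23, 2032 + 28 days = September 20, 2032.

September 20, 2032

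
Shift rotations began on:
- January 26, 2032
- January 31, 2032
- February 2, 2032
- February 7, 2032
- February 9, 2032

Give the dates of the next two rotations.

February 14, 2032; February 16, 2032

The gap pattern 5, 2, 5, 2 repeats every 2 events.
These are the Mondays and Saturdays of each week.
Next Saturday: February 14, 2032.
The following Monday is February 16, 2032.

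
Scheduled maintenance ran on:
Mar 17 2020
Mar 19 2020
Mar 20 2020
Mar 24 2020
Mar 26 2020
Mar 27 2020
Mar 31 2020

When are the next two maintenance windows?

Gaps: 2, 1, 4, 2, 1, 4 days — not constant, but cyclic with period 3.
The events fall on every Tuesday, Thursday and Friday.
The following Thursday is Apr 2 2020.
The following Friday is Apr 3 2020.

Apr 2 2020, Apr 3 2020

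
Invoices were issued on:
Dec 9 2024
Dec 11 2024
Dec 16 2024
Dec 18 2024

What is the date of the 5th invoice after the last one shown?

Jan 6 2025

Gaps: 2, 5, 2 days — not constant, but cyclic with period 2.
The events fall on every Monday and Wednesday.
Next Monday: Dec 23 2024.
Next Wednesday: Dec 25 2024.
Next Monday: Dec 30 2024.
Next Wednesday: Jan 1 2025.
The following Monday is Jan 6 2025.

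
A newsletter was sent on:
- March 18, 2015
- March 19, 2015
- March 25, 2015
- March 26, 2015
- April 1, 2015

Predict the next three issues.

The gap pattern 1, 6, 1, 6 repeats every 2 events.
These are the Wednesdays and Thursdays of each week.
Next Thursday: April 2, 2015.
Next Wednesday: April 8, 2015.
Next Thursday: April 9, 2015.

April 2, 2015; April 8, 2015; April 9, 2015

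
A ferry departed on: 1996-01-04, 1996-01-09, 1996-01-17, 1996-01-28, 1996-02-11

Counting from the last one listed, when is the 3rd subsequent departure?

Intervals are 5, 8, 11, 14 days — an arithmetic progression with common difference 3.
Next gap: 17 days. 1996-02-11 + 17 days = 1996-02-28.
Next gap: 20 days. 1996-02-28 + 20 days = 1996-03-19.
Next gap: 23 days. 1996-03-19 + 23 days = 1996-04-11.

1996-04-11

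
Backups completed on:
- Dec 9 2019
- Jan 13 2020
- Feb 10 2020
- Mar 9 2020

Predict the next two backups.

Apr 13 2020, May 11 2020

Gaps: 35, 28, 28 days — a mix of 28 and 35. Every date is a Monday.
Each is the 2nd Monday of its month.
2nd Monday of April 2020: Apr 13 2020.
May 2020 — 2nd Monday is May 11 2020.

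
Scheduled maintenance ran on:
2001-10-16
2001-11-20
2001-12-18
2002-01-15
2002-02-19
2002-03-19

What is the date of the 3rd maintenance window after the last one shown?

All dates are Tuesdays, 35, 28, 28, 35, 28 days apart.
Specifically, the 3rd Tuesday of each month.
April 2002 — 3rd Tuesday is 2002-04-16.
3rd Tuesday of May 2002: 2002-05-21.
June 2002 — 3rd Tuesday is 2002-06-18.

2002-06-18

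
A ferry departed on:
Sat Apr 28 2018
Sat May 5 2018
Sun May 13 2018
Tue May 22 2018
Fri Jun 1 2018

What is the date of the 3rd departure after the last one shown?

Sat Jul 7 2018

Gaps: 7, 8, 9, 10 days — each gap is 1 larger than the previous one.
Next gap: 11 days. Fri Jun 1 2018 + 11 days = Tue Jun 12 2018.
Next gap: 12 days. Tue Jun 12 2018 + 12 days = Sun Jun 24 2018.
Next gap: 13 days. Sun Jun 24 2018 + 13 days = Sat Jul 7 2018.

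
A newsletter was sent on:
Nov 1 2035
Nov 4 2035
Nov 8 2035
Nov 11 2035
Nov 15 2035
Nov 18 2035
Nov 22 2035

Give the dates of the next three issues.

Gaps: 3, 4, 3, 4, 3, 4 days — not constant, but cyclic with period 2.
The events fall on every Thursday and Sunday.
The following Sunday is Nov 25 2035.
Next Thursday: Nov 29 2035.
The following Sunday is Dec 2 2035.

Nov 25 2035, Nov 29 2035, Dec 2 2035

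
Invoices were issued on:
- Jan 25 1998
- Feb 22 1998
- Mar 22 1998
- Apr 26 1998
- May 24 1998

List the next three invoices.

All dates are Sundays, 28, 28, 35, 28 days apart.
Specifically, the 4th Sunday of each month.
4th Sunday of June 1998: Jun 28 1998.
4th Sunday of July 1998: Jul 26 1998.
4th Sunday of August 1998: Aug 23 1998.

Jun 28 1998, Jul 26 1998, Aug 23 1998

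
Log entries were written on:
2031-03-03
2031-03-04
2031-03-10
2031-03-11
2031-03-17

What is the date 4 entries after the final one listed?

Every event lands on a Monday or Tuesday (gaps cycle 1, 6, 1, 6).
So the schedule is: every Monday and Tuesday.
Next Tuesday: 2031-03-18.
The following Monday is 2031-03-24.
The following Tuesday is 2031-03-25.
The following Monday is 2031-03-31.

2031-03-31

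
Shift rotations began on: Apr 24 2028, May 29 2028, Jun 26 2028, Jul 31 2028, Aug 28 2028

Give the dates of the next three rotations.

All Mondays; the gaps (35, 28, 35, 28) vary with month length.
This is the last Monday of each month.
Last Monday of September 2028: Sep 25 2028.
October 2028 ends with Monday Oct 30 2028.
Last Monday of November 2028: Nov 27 2028.

Sep 25 2028, Oct 30 2028, Nov 27 2028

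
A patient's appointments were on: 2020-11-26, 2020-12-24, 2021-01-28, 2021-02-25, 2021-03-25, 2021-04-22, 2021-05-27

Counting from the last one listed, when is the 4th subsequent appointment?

2021-09-23

Gaps: 28, 35, 28, 28, 28, 35 days — a mix of 28 and 35. Every date is a Thursday.
Each is the 4th Thursday of its month.
4th Thursday of June 2021: 2021-06-24.
July 2021 — 4th Thursday is 2021-07-22.
4th Thursday of August 2021: 2021-08-26.
4th Thursday of September 2021: 2021-09-23.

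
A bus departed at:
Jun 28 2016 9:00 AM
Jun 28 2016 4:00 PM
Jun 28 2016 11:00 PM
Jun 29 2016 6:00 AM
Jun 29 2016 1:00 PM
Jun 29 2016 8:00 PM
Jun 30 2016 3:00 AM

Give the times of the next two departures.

Spacing: 7, 7, 7, 7, 7, 7 h — constant 7 h.
Jun 30 2016 3:00 AM + 7 h = Jun 30 2016 10:00 AM.
Jun 30 2016 10:00 AM + 7 h = Jun 30 2016 5:00 PM.

Jun 30 2016 10:00 AM, Jun 30 2016 5:00 PM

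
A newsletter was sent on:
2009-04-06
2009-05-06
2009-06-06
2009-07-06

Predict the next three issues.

2009-08-06, 2009-09-06, 2009-10-06

Each date is the 6th; the gaps (30, 31, 30) track the month lengths.
The rule is the 6th of each month.
August 2009: 2009-08-06.
September 2009: 2009-09-06.
Next: October 2009 → 2009-10-06.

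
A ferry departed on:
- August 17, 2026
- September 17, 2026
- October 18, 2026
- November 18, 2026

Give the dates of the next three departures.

December 19, 2026; January 19, 2027; February 19, 2027

Every event comes 31 days after the last (31, 31, 31).
November 18, 2026 + 31 days = December 19, 2026.
December 19, 2026 + 31 days = January 19, 2027.
January 19, 2027 + 31 days = February 19, 2027.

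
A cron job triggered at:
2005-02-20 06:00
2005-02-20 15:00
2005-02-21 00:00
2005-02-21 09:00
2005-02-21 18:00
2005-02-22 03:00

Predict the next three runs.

Gaps: 9, 9, 9, 9, 9 hours — each event is 9 hours after the previous one.
2005-02-22 03:00 + 9 h = 2005-02-22 12:00.
2005-02-22 12:00 + 9 h = 2005-02-22 21:00.
2005-02-22 21:00 + 9 h = 2005-02-23 06:00.

2005-02-22 12:00, 2005-02-22 21:00, 2005-02-23 06:00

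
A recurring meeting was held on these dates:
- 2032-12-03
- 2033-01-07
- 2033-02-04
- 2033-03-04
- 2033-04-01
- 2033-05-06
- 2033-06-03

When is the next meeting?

2033-07-01

These are Fridays at 28- or 35-day spacing (35, 28, 28, 28, 35, 28).
The pattern: 1st Friday of the month.
1st Friday of July 2033: 2033-07-01.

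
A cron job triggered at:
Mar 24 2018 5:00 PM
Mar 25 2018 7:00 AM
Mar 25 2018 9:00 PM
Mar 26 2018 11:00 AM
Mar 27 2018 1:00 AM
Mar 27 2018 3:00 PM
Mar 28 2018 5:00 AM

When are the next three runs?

Mar 28 2018 7:00 PM, Mar 29 2018 9:00 AM, Mar 29 2018 11:00 PM

Gaps: 14, 14, 14, 14, 14, 14 hours — each event is 14 hours after the previous one.
Mar 28 2018 5:00 AM + 14 h = Mar 28 2018 7:00 PM.
Mar 28 2018 7:00 PM + 14 h = Mar 29 2018 9:00 AM.
Mar 29 2018 9:00 AM + 14 h = Mar 29 2018 11:00 PM.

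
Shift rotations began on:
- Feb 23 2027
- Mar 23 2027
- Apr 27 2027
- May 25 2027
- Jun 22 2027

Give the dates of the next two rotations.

Gaps: 28, 35, 28, 28 days — a mix of 28 and 35. Every date is a Tuesday.
Each is the 4th Tuesday of its month.
July 2027 — 4th Tuesday is Jul 27 2027.
August 2027 — 4th Tuesday is Aug 24 2027.

Jul 27 2027, Aug 24 2027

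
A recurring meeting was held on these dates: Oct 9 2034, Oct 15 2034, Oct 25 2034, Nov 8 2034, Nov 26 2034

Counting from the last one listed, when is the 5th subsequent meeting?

The spacing grows by 4 each time: 6, 10, 14, 18 days.
Next gap: 22 days. Nov 26 2034 + 22 days = Dec 18 2034.
Next gap: 26 days. Dec 18 2034 + 26 days = Jan 13 2035.
Next gap: 30 days. Jan 13 2035 + 30 days = Feb 12 2035.
Next gap: 34 days. Feb 12 2035 + 34 days = Mar 18 2035.
Next gap: 38 days. Mar 18 2035 + 38 days = Apr 25 2035.

Apr 25 2035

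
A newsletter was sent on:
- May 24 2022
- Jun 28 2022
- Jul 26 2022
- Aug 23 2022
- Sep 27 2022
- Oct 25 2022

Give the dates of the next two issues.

All dates are Tuesdays, 35, 28, 28, 35, 28 days apart.
Specifically, the 4th Tuesday of each month.
November 2022 — 4th Tuesday is Nov 22 2022.
4th Tuesday of December 2022: Dec 27 2022.

Nov 22 2022, Dec 27 2022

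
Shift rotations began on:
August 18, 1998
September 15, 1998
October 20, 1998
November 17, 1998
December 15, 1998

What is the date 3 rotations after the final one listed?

These are Tuesdays at 28- or 35-day spacing (28, 35, 28, 28).
The pattern: 3rd Tuesday of the month.
January 1999 — 3rd Tuesday is January 19, 1999.
3rd Tuesday of February 1999: February 16, 1999.
March 1999 — 3rd Tuesday is March 16, 1999.

March 16, 1999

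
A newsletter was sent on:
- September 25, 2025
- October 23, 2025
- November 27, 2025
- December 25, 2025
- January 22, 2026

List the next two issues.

February 26, 2026; March 26, 2026

Gaps: 28, 35, 28, 28 days — a mix of 28 and 35. Every date is a Thursday.
Each is the 4th Thursday of its month.
4th Thursday of February 2026: February 26, 2026.
4th Thursday of March 2026: March 26, 2026.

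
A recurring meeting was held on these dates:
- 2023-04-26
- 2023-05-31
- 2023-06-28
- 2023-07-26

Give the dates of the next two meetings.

All Wednesdays; the gaps (35, 28, 28) vary with month length.
This is the last Wednesday of each month.
August 2023 ends with Wednesday 2023-08-30.
Last Wednesday of September 2023: 2023-09-27.

2023-08-30, 2023-09-27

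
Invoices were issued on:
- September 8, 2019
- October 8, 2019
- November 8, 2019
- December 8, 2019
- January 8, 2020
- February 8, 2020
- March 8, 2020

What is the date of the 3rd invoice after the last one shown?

June 8, 2020

Gaps: 30, 31, 30, 31, 31, 29 days — not constant. Every event is on the 8th of the month.
Pattern: the 8th of each month.
Next: April 2020 → April 8, 2020.
Next: May 2020 → May 8, 2020.
Next: June 2020 → June 8, 2020.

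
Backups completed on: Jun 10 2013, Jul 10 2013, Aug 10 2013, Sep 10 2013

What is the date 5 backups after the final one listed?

Gaps: 30, 31, 31 days — not constant. Every event is on the 10th of the month.
Pattern: the 10th of each month.
October 2013: Oct 10 2013.
November 2013: Nov 10 2013.
Next: December 2013 → Dec 10 2013.
January 2014: Jan 10 2014.
February 2014: Feb 10 2014.

Feb 10 2014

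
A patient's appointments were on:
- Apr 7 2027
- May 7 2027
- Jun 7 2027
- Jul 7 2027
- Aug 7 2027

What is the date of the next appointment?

Sep 7 2027

Each date is the 7th; the gaps (30, 31, 30, 31) track the month lengths.
The rule is the 7th of each month.
September 2027: Sep 7 2027.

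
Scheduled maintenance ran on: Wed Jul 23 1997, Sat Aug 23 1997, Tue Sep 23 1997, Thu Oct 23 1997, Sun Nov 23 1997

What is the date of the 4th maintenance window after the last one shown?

Gaps: 31, 31, 30, 31 days — not constant. Every event is on the 23rd of the month.
Pattern: the 23rd of each month.
Next: December 1997 → Tue Dec 23 1997.
January 1998: Fri Jan 23 1998.
February 1998: Mon Feb 23 1998.
Next: March 1998 → Mon Mar 23 1998.

Mon Mar 23 1998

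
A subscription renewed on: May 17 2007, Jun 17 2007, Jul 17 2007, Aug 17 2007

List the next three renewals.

Sep 17 2007, Oct 17 2007, Nov 17 2007

Each date is the 17th; the gaps (31, 30, 31) track the month lengths.
The rule is the 17th of each month.
Next: September 2007 → Sep 17 2007.
Next: October 2007 → Oct 17 2007.
November 2007: Nov 17 2007.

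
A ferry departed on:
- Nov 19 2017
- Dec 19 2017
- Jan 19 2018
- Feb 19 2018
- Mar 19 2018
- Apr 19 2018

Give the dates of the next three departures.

Each date is the 19th; the gaps (30, 31, 31, 28, 31) track the month lengths.
The rule is the 19th of each month.
Next: May 2018 → May 19 2018.
June 2018: Jun 19 2018.
Next: July 2018 → Jul 19 2018.

May 19 2018, Jun 19 2018, Jul 19 2018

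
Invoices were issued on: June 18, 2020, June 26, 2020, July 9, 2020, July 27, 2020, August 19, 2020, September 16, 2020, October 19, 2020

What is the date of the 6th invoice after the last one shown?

Gaps: 8, 13, 18, 23, 28, 33 days — each gap is 5 larger than the previous one.
Next gap: 38 days. October 19, 2020 + 38 days = November 26, 2020.
Next gap: 43 days. November 26, 2020 + 43 days = January 8, 2021.
Next gap: 48 days. January 8, 2021 + 48 days = February 25, 2021.
Next gap: 53 days. February 25, 2021 + 53 days = April 19, 2021.
Next gap: 58 days. April 19, 2021 + 58 days = June 16, 2021.
Next gap: 63 days. June 16, 2021 + 63 days = August 18, 2021.

August 18, 2021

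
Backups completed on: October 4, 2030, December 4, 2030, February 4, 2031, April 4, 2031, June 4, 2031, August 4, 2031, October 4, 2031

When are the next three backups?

December 4, 2031; February 4, 2032; April 4, 2032

Gaps: 61, 62, 59, 61, 61, 61 days — not constant. Every event is on the 4th of the month.
Pattern: the 4th of every 2 months.
Next: December 2031 → December 4, 2031.
February 2032: February 4, 2032.
Next: April 2032 → April 4, 2032.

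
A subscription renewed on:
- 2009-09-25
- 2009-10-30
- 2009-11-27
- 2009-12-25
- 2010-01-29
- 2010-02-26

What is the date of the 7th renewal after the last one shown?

2010-09-24

Every date is a Friday; gaps 35, 28, 28, 35, 28 days.
Each is the last Friday of its month (at least one falls on the 29th or later, ruling out '4th Friday').
March 2010 ends with Friday 2010-03-26.
April 2010 ends with Friday 2010-04-30.
Last Friday of May 2010: 2010-05-28.
June 2010 ends with Friday 2010-06-25.
Last Friday of July 2010: 2010-07-30.
Last Friday of August 2010: 2010-08-27.
September 2010 ends with Friday 2010-09-24.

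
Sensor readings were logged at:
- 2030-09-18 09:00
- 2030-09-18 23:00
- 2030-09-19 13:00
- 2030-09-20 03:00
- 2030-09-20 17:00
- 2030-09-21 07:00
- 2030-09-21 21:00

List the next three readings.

The interval is a steady 14 hours (14, 14, 14, 14, 14, 14).
2030-09-21 21:00 + 14 h = 2030-09-22 11:00.
2030-09-22 11:00 + 14 h = 2030-09-23 01:00.
2030-09-23 01:00 + 14 h = 2030-09-23 15:00.

2030-09-22 11:00, 2030-09-23 01:00, 2030-09-23 15:00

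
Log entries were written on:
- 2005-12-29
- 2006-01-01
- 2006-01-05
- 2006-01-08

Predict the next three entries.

2006-01-12, 2006-01-15, 2006-01-19

Every event lands on a Thursday or Sunday (gaps cycle 3, 4, 3).
So the schedule is: every Thursday and Sunday.
The following Thursday is 2006-01-12.
The following Sunday is 2006-01-15.
Next Thursday: 2006-01-19.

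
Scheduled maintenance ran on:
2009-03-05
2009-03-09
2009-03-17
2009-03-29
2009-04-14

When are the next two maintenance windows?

Gaps: 4, 8, 12, 16 days — each gap is 4 larger than the previous one.
Next gap: 20 days. 2009-04-14 + 20 days = 2009-05-04.
Next gap: 24 days. 2009-05-04 + 24 days = 2009-05-28.

2009-05-04, 2009-05-28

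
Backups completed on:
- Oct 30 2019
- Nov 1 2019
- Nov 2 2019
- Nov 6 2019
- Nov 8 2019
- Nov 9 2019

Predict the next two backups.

Nov 13 2019, Nov 15 2019

Every event lands on a Wednesday or Friday or Saturday (gaps cycle 2, 1, 4, 2, 1).
So the schedule is: every Wednesday, Friday and Saturday.
The following Wednesday is Nov 13 2019.
The following Friday is Nov 15 2019.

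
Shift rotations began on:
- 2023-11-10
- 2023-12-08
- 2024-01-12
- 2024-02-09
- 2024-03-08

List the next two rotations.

2024-04-12, 2024-05-10

These are Fridays at 28- or 35-day spacing (28, 35, 28, 28).
The pattern: 2nd Friday of the month.
2nd Friday of April 2024: 2024-04-12.
2nd Friday of May 2024: 2024-05-10.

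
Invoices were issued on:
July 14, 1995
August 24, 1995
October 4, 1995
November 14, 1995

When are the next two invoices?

The spacing is 41, 41, 41 days — always 41 days.
November 14, 1995 + 41 days = December 25, 1995.
December 25, 1995 + 41 days = February 4, 1996.

December 25, 1995; February 4, 1996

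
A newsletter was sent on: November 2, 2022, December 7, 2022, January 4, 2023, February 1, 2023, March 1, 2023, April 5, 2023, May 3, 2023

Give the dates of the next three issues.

All dates are Wednesdays, 35, 28, 28, 28, 35, 28 days apart.
Specifically, the 1st Wednesday of each month.
June 2023 — 1st Wednesday is June 7, 2023.
1st Wednesday of July 2023: July 5, 2023.
1st Wednesday of August 2023: August 2, 2023.

June 7, 2023; July 5, 2023; August 2, 2023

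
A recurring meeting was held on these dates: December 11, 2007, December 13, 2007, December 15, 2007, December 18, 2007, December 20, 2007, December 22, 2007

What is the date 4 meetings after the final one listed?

Every event lands on a Tuesday or Thursday or Saturday (gaps cycle 2, 2, 3, 2, 2).
So the schedule is: every Tuesday, Thursday and Saturday.
Next Tuesday: December 25, 2007.
The following Thursday is December 27, 2007.
Next Saturday: December 29, 2007.
Next Tuesday: January 1, 2008.

January 1, 2008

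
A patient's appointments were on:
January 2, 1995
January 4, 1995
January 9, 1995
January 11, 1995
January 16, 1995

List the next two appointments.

Every event lands on a Monday or Wednesday (gaps cycle 2, 5, 2, 5).
So the schedule is: every Monday and Wednesday.
The following Wednesday is January 18, 1995.
Next Monday: January 23, 1995.

January 18, 1995; January 23, 1995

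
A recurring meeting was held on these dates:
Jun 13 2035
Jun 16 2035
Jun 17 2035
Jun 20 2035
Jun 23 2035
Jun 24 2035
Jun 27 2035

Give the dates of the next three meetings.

Jun 30 2035, Jul 1 2035, Jul 4 2035

Gaps: 3, 1, 3, 3, 1, 3 days — not constant, but cyclic with period 3.
The events fall on every Wednesday, Saturday and Sunday.
The following Saturday is Jun 30 2035.
Next Sunday: Jul 1 2035.
The following Wednesday is Jul 4 2035.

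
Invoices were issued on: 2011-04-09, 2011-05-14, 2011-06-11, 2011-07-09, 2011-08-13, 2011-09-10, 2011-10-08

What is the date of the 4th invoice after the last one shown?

These are Saturdays at 28- or 35-day spacing (35, 28, 28, 35, 28, 28).
The pattern: 2nd Saturday of the month.
November 2011 — 2nd Saturday is 2011-11-12.
December 2011 — 2nd Saturday is 2011-12-10.
2nd Saturday of January 2012: 2012-01-14.
February 2012 — 2nd Saturday is 2012-02-11.

2012-02-11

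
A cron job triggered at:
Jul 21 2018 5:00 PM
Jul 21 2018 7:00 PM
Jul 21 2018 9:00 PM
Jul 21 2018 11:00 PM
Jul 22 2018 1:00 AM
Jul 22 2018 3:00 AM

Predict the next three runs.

Jul 22 2018 5:00 AM, Jul 22 2018 7:00 AM, Jul 22 2018 9:00 AM

Gaps: 2, 2, 2, 2, 2 hours — each event is 2 hours after the previous one.
Jul 22 2018 3:00 AM + 2 h = Jul 22 2018 5:00 AM.
Jul 22 2018 5:00 AM + 2 h = Jul 22 2018 7:00 AM.
Jul 22 2018 7:00 AM + 2 h = Jul 22 2018 9:00 AM.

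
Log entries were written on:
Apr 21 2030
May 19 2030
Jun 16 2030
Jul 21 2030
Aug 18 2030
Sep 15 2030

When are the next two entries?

Oct 20 2030, Nov 17 2030

Gaps: 28, 28, 35, 28, 28 days — a mix of 28 and 35. Every date is a Sunday.
Each is the 3rd Sunday of its month.
3rd Sunday of October 2030: Oct 20 2030.
November 2030 — 3rd Sunday is Nov 17 2030.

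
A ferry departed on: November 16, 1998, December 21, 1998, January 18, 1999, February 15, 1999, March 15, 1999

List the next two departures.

April 19, 1999; May 17, 1999

All dates are Mondays, 35, 28, 28, 28 days apart.
Specifically, the 3rd Monday of each month.
3rd Monday of April 1999: April 19, 1999.
3rd Monday of May 1999: May 17, 1999.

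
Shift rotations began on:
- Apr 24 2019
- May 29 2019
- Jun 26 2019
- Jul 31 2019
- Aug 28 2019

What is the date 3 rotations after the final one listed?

Nov 27 2019

These are Wednesdays with 35, 28, 35, 28-day gaps.
Each is the final Wednesday of its month — May 29 2019 is past the 28th, so '4th Wednesday' doesn't fit.
September 2019 ends with Wednesday Sep 25 2019.
October 2019 ends with Wednesday Oct 30 2019.
November 2019 ends with Wednesday Nov 27 2019.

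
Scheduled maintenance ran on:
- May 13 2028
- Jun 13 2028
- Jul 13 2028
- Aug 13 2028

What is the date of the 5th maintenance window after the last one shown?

Jan 13 2029

Each date is the 13th; the gaps (31, 30, 31) track the month lengths.
The rule is the 13th of each month.
Next: September 2028 → Sep 13 2028.
Next: October 2028 → Oct 13 2028.
Next: November 2028 → Nov 13 2028.
Next: December 2028 → Dec 13 2028.
Next: January 2029 → Jan 13 2029.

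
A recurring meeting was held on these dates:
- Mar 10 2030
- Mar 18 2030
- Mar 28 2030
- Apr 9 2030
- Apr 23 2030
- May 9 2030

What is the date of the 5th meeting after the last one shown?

Aug 27 2030

The spacing grows by 2 each time: 8, 10, 12, 14, 16 days.
Next gap: 18 days. May 9 2030 + 18 days = May 27 2030.
Next gap: 20 days. May 27 2030 + 20 days = Jun 16 2030.
Next gap: 22 days. Jun 16 2030 + 22 days = Jul 8 2030.
Next gap: 24 days. Jul 8 2030 + 24 days = Aug 1 2030.
Next gap: 26 days. Aug 1 2030 + 26 days = Aug 27 2030.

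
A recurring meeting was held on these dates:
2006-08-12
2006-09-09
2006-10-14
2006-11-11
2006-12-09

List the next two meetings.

Gaps: 28, 35, 28, 28 days — a mix of 28 and 35. Every date is a Saturday.
Each is the 2nd Saturday of its month.
2nd Saturday of January 2007: 2007-01-13.
2nd Saturday of February 2007: 2007-02-10.

2007-01-13, 2007-02-10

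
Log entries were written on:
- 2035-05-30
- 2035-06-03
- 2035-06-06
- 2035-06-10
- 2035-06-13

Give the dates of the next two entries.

2035-06-17, 2035-06-20

The gap pattern 4, 3, 4, 3 repeats every 2 events.
These are the Wednesdays and Sundays of each week.
The following Sunday is 2035-06-17.
The following Wednesday is 2035-06-20.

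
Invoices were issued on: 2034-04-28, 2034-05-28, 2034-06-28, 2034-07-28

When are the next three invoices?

2034-08-28, 2034-09-28, 2034-10-28

Each date is the 28th; the gaps (30, 31, 30) track the month lengths.
The rule is the 28th of each month.
August 2034: 2034-08-28.
Next: September 2034 → 2034-09-28.
Next: October 2034 → 2034-10-28.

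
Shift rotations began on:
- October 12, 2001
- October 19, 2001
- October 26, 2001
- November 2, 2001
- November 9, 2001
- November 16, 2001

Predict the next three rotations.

November 23, 2001; November 30, 2001; December 7, 2001

Every event comes 7 days after the last (7, 7, 7, 7, 7).
November 16, 2001 + 7 days = November 23, 2001.
November 23, 2001 + 7 days = November 30, 2001.
November 30, 2001 + 7 days = December 7, 2001.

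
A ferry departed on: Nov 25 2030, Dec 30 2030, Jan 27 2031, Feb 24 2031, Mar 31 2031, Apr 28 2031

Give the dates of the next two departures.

May 26 2031, Jun 30 2031

All Mondays; the gaps (35, 28, 28, 35, 28) vary with month length.
This is the last Monday of each month.
Last Monday of May 2031: May 26 2031.
Last Monday of June 2031: Jun 30 2031.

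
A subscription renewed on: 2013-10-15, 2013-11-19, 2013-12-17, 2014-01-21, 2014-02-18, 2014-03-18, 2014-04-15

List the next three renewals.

2014-05-20, 2014-06-17, 2014-07-15

All dates are Tuesdays, 35, 28, 35, 28, 28, 28 days apart.
Specifically, the 3rd Tuesday of each month.
May 2014 — 3rd Tuesday is 2014-05-20.
3rd Tuesday of June 2014: 2014-06-17.
3rd Tuesday of July 2014: 2014-07-15.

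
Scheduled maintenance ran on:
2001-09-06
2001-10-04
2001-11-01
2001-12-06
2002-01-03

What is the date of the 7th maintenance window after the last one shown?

Gaps: 28, 28, 35, 28 days — a mix of 28 and 35. Every date is a Thursday.
Each is the 1st Thursday of its month.
1st Thursday of February 2002: 2002-02-07.
March 2002 — 1st Thursday is 2002-03-07.
April 2002 — 1st Thursday is 2002-04-04.
1st Thursday of May 2002: 2002-05-02.
1st Thursday of June 2002: 2002-06-06.
July 2002 — 1st Thursday is 2002-07-04.
August 2002 — 1st Thursday is 2002-08-01.

2002-08-01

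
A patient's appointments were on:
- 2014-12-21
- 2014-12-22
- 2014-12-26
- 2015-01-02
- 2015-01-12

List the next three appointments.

Gaps: 1, 4, 7, 10 days — each gap is 3 larger than the previous one.
Next gap: 13 days. 2015-01-12 + 13 days = 2015-01-25.
Next gap: 16 days. 2015-01-25 + 16 days = 2015-02-10.
Next gap: 19 days. 2015-02-10 + 19 days = 2015-03-01.

2015-01-25, 2015-02-10, 2015-03-01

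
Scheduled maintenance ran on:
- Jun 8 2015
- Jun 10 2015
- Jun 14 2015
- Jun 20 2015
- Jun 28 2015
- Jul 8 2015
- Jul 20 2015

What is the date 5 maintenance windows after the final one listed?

The spacing grows by 2 each time: 2, 4, 6, 8, 10, 12 days.
Next gap: 14 days. Jul 20 2015 + 14 days = Aug 3 2015.
Next gap: 16 days. Aug 3 2015 + 16 days = Aug 19 2015.
Next gap: 18 days. Aug 19 2015 + 18 days = Sep 6 2015.
Next gap: 20 days. Sep 6 2015 + 20 days = Sep 26 2015.
Next gap: 22 days. Sep 26 2015 + 22 days = Oct 18 2015.

Oct 18 2015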